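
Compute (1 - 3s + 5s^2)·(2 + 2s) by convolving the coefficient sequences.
Ascending coefficients: a = [1, -3, 5], b = [2, 2]. c[0] = 1×2 = 2; c[1] = 1×2 + -3×2 = -4; c[2] = -3×2 + 5×2 = 4; c[3] = 5×2 = 10. Result coefficients: [2, -4, 4, 10] → 2 - 4s + 4s^2 + 10s^3

2 - 4s + 4s^2 + 10s^3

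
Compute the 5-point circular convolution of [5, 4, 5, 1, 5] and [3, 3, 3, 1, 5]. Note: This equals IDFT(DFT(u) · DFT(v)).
Either evaluate y[k] = Σ_j u[j]·v[(k-j) mod 5] directly, or use IDFT(DFT(u) · DFT(v)). y[0] = 5×3 + 4×5 + 5×1 + 1×3 + 5×3 = 58; y[1] = 5×3 + 4×3 + 5×5 + 1×1 + 5×3 = 68; y[2] = 5×3 + 4×3 + 5×3 + 1×5 + 5×1 = 52; y[3] = 5×1 + 4×3 + 5×3 + 1×3 + 5×5 = 60; y[4] = 5×5 + 4×1 + 5×3 + 1×3 + 5×3 = 62. Result: [58, 68, 52, 60, 62]

[58, 68, 52, 60, 62]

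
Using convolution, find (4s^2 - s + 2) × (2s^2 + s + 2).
Ascending coefficients: a = [2, -1, 4], b = [2, 1, 2]. c[0] = 2×2 = 4; c[1] = 2×1 + -1×2 = 0; c[2] = 2×2 + -1×1 + 4×2 = 11; c[3] = -1×2 + 4×1 = 2; c[4] = 4×2 = 8. Result coefficients: [4, 0, 11, 2, 8] → 8s^4 + 2s^3 + 11s^2 + 4

8s^4 + 2s^3 + 11s^2 + 4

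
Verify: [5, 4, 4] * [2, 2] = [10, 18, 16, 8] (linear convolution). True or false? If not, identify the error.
Recompute linear convolution of [5, 4, 4] and [2, 2]: y[0] = 5×2 = 10; y[1] = 5×2 + 4×2 = 18; y[2] = 4×2 + 4×2 = 16; y[3] = 4×2 = 8 → [10, 18, 16, 8]. Given [10, 18, 16, 8] matches, so answer: Yes

Yes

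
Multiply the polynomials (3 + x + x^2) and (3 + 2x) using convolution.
Ascending coefficients: a = [3, 1, 1], b = [3, 2]. c[0] = 3×3 = 9; c[1] = 3×2 + 1×3 = 9; c[2] = 1×2 + 1×3 = 5; c[3] = 1×2 = 2. Result coefficients: [9, 9, 5, 2] → 9 + 9x + 5x^2 + 2x^3

9 + 9x + 5x^2 + 2x^3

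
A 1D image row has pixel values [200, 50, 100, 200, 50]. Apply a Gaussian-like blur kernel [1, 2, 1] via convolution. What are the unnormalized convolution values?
Convolve image row [200, 50, 100, 200, 50] with kernel [1, 2, 1]: y[0] = 200×1 = 200; y[1] = 200×2 + 50×1 = 450; y[2] = 200×1 + 50×2 + 100×1 = 400; y[3] = 50×1 + 100×2 + 200×1 = 450; y[4] = 100×1 + 200×2 + 50×1 = 550; y[5] = 200×1 + 50×2 = 300; y[6] = 50×1 = 50 → [200, 450, 400, 450, 550, 300, 50]. Normalization factor = sum(kernel) = 4.

[200, 450, 400, 450, 550, 300, 50]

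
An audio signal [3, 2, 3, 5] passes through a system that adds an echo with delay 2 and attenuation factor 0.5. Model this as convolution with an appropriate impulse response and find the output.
Direct-path + delayed-attenuated-path model → impulse response h = [1, 0, 0.5] (1 at lag 0, 0.5 at lag 2). Output y[n] = x[n] + 0.5·x[n - 2] (with x[n] = 0 outside 0..3): y[0] = 3 + 0.5×0 = 3; y[1] = 2 + 0.5×0 = 2; y[2] = 3 + 0.5×3 = 4.5; y[3] = 5 + 0.5×2 = 6.0; y[4] = 0 + 0.5×3 = 1.5; y[5] = 0 + 0.5×5 = 2.5. So y = [3, 2, 4.5, 6.0, 1.5, 2.5]

[3, 2, 4.5, 6.0, 1.5, 2.5]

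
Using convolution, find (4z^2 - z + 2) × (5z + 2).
Ascending coefficients: a = [2, -1, 4], b = [2, 5]. c[0] = 2×2 = 4; c[1] = 2×5 + -1×2 = 8; c[2] = -1×5 + 4×2 = 3; c[3] = 4×5 = 20. Result coefficients: [4, 8, 3, 20] → 20z^3 + 3z^2 + 8z + 4

20z^3 + 3z^2 + 8z + 4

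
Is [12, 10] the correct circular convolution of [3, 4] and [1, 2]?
Recompute circular convolution of [3, 4] and [1, 2]: y[0] = 3×1 + 4×2 = 11; y[1] = 3×2 + 4×1 = 10 → [11, 10]. Compare to given [12, 10]: they differ at index 0: given 12, correct 11, so answer: No

No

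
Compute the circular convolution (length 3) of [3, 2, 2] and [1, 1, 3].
Use y[k] = Σ_j x[j]·h[(k-j) mod 3]. y[0] = 3×1 + 2×3 + 2×1 = 11; y[1] = 3×1 + 2×1 + 2×3 = 11; y[2] = 3×3 + 2×1 + 2×1 = 13. Result: [11, 11, 13]

[11, 11, 13]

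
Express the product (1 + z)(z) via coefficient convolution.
Ascending coefficients: a = [1, 1], b = [0, 1]. c[0] = 1×0 = 0; c[1] = 1×1 + 1×0 = 1; c[2] = 1×1 = 1. Result coefficients: [0, 1, 1] → z + z^2

z + z^2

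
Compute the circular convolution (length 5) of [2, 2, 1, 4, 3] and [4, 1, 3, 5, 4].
Use y[k] = Σ_j a[j]·b[(k-j) mod 5]. y[0] = 2×4 + 2×4 + 1×5 + 4×3 + 3×1 = 36; y[1] = 2×1 + 2×4 + 1×4 + 4×5 + 3×3 = 43; y[2] = 2×3 + 2×1 + 1×4 + 4×4 + 3×5 = 43; y[3] = 2×5 + 2×3 + 1×1 + 4×4 + 3×4 = 45; y[4] = 2×4 + 2×5 + 1×3 + 4×1 + 3×4 = 37. Result: [36, 43, 43, 45, 37]

[36, 43, 43, 45, 37]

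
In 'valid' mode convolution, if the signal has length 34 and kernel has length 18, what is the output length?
'Valid' mode counts only positions where the kernel fully overlaps the signal: m - n + 1 = 34 - 18 + 1 = 17

17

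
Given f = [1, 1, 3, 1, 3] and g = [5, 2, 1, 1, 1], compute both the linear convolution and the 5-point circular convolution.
Linear: y_lin[0] = 1×5 = 5; y_lin[1] = 1×2 + 1×5 = 7; y_lin[2] = 1×1 + 1×2 + 3×5 = 18; y_lin[3] = 1×1 + 1×1 + 3×2 + 1×5 = 13; y_lin[4] = 1×1 + 1×1 + 3×1 + 1×2 + 3×5 = 22; y_lin[5] = 1×1 + 3×1 + 1×1 + 3×2 = 11; y_lin[6] = 3×1 + 1×1 + 3×1 = 7; y_lin[7] = 1×1 + 3×1 = 4; y_lin[8] = 3×1 = 3 → [5, 7, 18, 13, 22, 11, 7, 4, 3]. Circular (length 5): y[0] = 1×5 + 1×1 + 3×1 + 1×1 + 3×2 = 16; y[1] = 1×2 + 1×5 + 3×1 + 1×1 + 3×1 = 14; y[2] = 1×1 + 1×2 + 3×5 + 1×1 + 3×1 = 22; y[3] = 1×1 + 1×1 + 3×2 + 1×5 + 3×1 = 16; y[4] = 1×1 + 1×1 + 3×1 + 1×2 + 3×5 = 22 → [16, 14, 22, 16, 22]

Linear: [5, 7, 18, 13, 22, 11, 7, 4, 3], Circular: [16, 14, 22, 16, 22]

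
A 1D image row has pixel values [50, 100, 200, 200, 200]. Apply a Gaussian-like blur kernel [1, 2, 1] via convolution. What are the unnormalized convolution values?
Convolve image row [50, 100, 200, 200, 200] with kernel [1, 2, 1]: y[0] = 50×1 = 50; y[1] = 50×2 + 100×1 = 200; y[2] = 50×1 + 100×2 + 200×1 = 450; y[3] = 100×1 + 200×2 + 200×1 = 700; y[4] = 200×1 + 200×2 + 200×1 = 800; y[5] = 200×1 + 200×2 = 600; y[6] = 200×1 = 200 → [50, 200, 450, 700, 800, 600, 200]. Normalization factor = sum(kernel) = 4.

[50, 200, 450, 700, 800, 600, 200]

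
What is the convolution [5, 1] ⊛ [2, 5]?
y[0] = 5×2 = 10; y[1] = 5×5 + 1×2 = 27; y[2] = 1×5 = 5

[10, 27, 5]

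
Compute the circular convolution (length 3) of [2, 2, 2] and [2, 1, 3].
Use y[k] = Σ_j s[j]·t[(k-j) mod 3]. y[0] = 2×2 + 2×3 + 2×1 = 12; y[1] = 2×1 + 2×2 + 2×3 = 12; y[2] = 2×3 + 2×1 + 2×2 = 12. Result: [12, 12, 12]

[12, 12, 12]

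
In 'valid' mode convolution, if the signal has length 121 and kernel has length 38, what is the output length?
'Valid' mode counts only positions where the kernel fully overlaps the signal: m - n + 1 = 121 - 38 + 1 = 84

84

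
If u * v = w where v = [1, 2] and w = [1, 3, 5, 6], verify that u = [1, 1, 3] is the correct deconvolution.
Forward-compute [1, 1, 3] * [1, 2]: w[0] = 1×1 = 1; w[1] = 1×2 + 1×1 = 3; w[2] = 1×2 + 3×1 = 5; w[3] = 3×2 = 6 → [1, 3, 5, 6]. Matches given w = [1, 3, 5, 6], so verified.

Verified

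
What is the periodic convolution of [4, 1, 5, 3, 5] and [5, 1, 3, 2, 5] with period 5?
Use y[k] = Σ_j f[j]·g[(k-j) mod 5]. y[0] = 4×5 + 1×5 + 5×2 + 3×3 + 5×1 = 49; y[1] = 4×1 + 1×5 + 5×5 + 3×2 + 5×3 = 55; y[2] = 4×3 + 1×1 + 5×5 + 3×5 + 5×2 = 63; y[3] = 4×2 + 1×3 + 5×1 + 3×5 + 5×5 = 56; y[4] = 4×5 + 1×2 + 5×3 + 3×1 + 5×5 = 65. Result: [49, 55, 63, 56, 65]

[49, 55, 63, 56, 65]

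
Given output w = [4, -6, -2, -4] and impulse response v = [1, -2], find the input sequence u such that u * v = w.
Deconvolve w=[4, -6, -2, -4] by v=[1, -2]. Since v[0]=1, solve forward: u[0] = w[0] / 1 = 4; u[1] = (w[1] - 4×-2) / 1 = 2; u[2] = (w[2] - 2×-2) / 1 = 2. So u = [4, 2, 2]. Check by forward convolution: w[0] = 4×1 = 4; w[1] = 4×-2 + 2×1 = -6; w[2] = 2×-2 + 2×1 = -2; w[3] = 2×-2 = -4

[4, 2, 2]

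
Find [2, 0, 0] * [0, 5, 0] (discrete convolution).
y[0] = 2×0 = 0; y[1] = 2×5 + 0×0 = 10; y[2] = 2×0 + 0×5 + 0×0 = 0; y[3] = 0×0 + 0×5 = 0; y[4] = 0×0 = 0

[0, 10, 0, 0, 0]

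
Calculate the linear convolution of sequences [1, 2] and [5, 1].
y[0] = 1×5 = 5; y[1] = 1×1 + 2×5 = 11; y[2] = 2×1 = 2

[5, 11, 2]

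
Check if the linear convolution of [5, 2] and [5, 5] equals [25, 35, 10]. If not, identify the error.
Recompute linear convolution of [5, 2] and [5, 5]: y[0] = 5×5 = 25; y[1] = 5×5 + 2×5 = 35; y[2] = 2×5 = 10 → [25, 35, 10]. Given [25, 35, 10] matches, so answer: Yes

Yes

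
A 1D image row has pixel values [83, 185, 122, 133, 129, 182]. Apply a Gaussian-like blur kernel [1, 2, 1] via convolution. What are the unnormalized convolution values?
Convolve image row [83, 185, 122, 133, 129, 182] with kernel [1, 2, 1]: y[0] = 83×1 = 83; y[1] = 83×2 + 185×1 = 351; y[2] = 83×1 + 185×2 + 122×1 = 575; y[3] = 185×1 + 122×2 + 133×1 = 562; y[4] = 122×1 + 133×2 + 129×1 = 517; y[5] = 133×1 + 129×2 + 182×1 = 573; y[6] = 129×1 + 182×2 = 493; y[7] = 182×1 = 182 → [83, 351, 575, 562, 517, 573, 493, 182]. Normalization factor = sum(kernel) = 4.

[83, 351, 575, 562, 517, 573, 493, 182]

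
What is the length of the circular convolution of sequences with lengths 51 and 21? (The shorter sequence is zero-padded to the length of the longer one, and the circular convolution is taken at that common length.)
Circular convolution (zero-padding the shorter input) has length max(m, n) = max(51, 21) = 51

51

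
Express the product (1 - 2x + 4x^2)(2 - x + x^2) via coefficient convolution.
Ascending coefficients: a = [1, -2, 4], b = [2, -1, 1]. c[0] = 1×2 = 2; c[1] = 1×-1 + -2×2 = -5; c[2] = 1×1 + -2×-1 + 4×2 = 11; c[3] = -2×1 + 4×-1 = -6; c[4] = 4×1 = 4. Result coefficients: [2, -5, 11, -6, 4] → 2 - 5x + 11x^2 - 6x^3 + 4x^4

2 - 5x + 11x^2 - 6x^3 + 4x^4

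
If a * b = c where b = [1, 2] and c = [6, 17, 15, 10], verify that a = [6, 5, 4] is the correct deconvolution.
Forward-compute [6, 5, 4] * [1, 2]: c[0] = 6×1 = 6; c[1] = 6×2 + 5×1 = 17; c[2] = 5×2 + 4×1 = 14; c[3] = 4×2 = 8 → [6, 17, 14, 8]. Does not match given c = [6, 17, 15, 10].

Not verified. [6, 5, 4] * [1, 2] = [6, 17, 14, 8], which differs from [6, 17, 15, 10] at index 2.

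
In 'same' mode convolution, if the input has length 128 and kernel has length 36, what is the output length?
'Same' mode returns an output with the same length as the input: 128

128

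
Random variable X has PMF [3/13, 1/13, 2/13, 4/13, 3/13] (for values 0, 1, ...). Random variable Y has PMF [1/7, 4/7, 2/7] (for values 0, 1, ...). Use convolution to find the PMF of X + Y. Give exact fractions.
P(X+Y=k) = Σ_i P(X=i)·P(Y=k-i) — a convolution of [3/13, 1/13, 2/13, 4/13, 3/13] and [1/7, 4/7, 2/7]. P(X+Y=0) = (3/13)×(1/7) = 3/91; P(X+Y=1) = (3/13)×(4/7) + (1/13)×(1/7) = 12/91 + 1/91 = 1/7; P(X+Y=2) = (3/13)×(2/7) + (1/13)×(4/7) + (2/13)×(1/7) = 6/91 + 4/91 + 2/91 = 12/91; P(X+Y=3) = (1/13)×(2/7) + (2/13)×(4/7) + (4/13)×(1/7) = 2/91 + 8/91 + 4/91 = 2/13; P(X+Y=4) = (2/13)×(2/7) + (4/13)×(4/7) + (3/13)×(1/7) = 4/91 + 16/91 + 3/91 = 23/91; P(X+Y=5) = (4/13)×(2/7) + (3/13)×(4/7) = 8/91 + 12/91 = 20/91; P(X+Y=6) = (3/13)×(2/7) = 6/91. PMF: [3/91, 1/7, 12/91, 2/13, 23/91, 20/91, 6/91] (sums to 1 ✓)

[3/91, 1/7, 12/91, 2/13, 23/91, 20/91, 6/91]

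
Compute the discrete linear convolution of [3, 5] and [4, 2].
y[0] = 3×4 = 12; y[1] = 3×2 + 5×4 = 26; y[2] = 5×2 = 10

[12, 26, 10]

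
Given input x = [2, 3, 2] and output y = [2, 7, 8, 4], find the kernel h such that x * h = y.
Output length 4 = len(x) + len(h) - 1 ⇒ len(h) = 2. Solve h forward using h[k] = (y[k] - Σ_{i≥1} x[i]·h[k-i]) / x[0]: h[0] = y[0] / x[0] = 2 / 2 = 1; h[1] = (y[1] - 3×1) / x[0] = (7 - 3×1) / 2 = 2. So h = [1, 2]. Forward-check [2, 3, 2] * [1, 2]: y[0] = 2×1 = 2; y[1] = 2×2 + 3×1 = 7; y[2] = 3×2 + 2×1 = 8; y[3] = 2×2 = 4 → [2, 7, 8, 4] ✓

[1, 2]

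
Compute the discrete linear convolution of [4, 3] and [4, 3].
y[0] = 4×4 = 16; y[1] = 4×3 + 3×4 = 24; y[2] = 3×3 = 9

[16, 24, 9]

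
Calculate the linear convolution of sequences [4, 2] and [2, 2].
y[0] = 4×2 = 8; y[1] = 4×2 + 2×2 = 12; y[2] = 2×2 = 4

[8, 12, 4]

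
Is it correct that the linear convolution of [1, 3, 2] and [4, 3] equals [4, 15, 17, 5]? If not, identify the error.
Recompute linear convolution of [1, 3, 2] and [4, 3]: y[0] = 1×4 = 4; y[1] = 1×3 + 3×4 = 15; y[2] = 3×3 + 2×4 = 17; y[3] = 2×3 = 6 → [4, 15, 17, 6]. Compare to given [4, 15, 17, 5]: they differ at index 3: given 5, correct 6, so answer: No

No. Error at index 3: given 5, correct 6.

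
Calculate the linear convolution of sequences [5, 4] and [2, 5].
y[0] = 5×2 = 10; y[1] = 5×5 + 4×2 = 33; y[2] = 4×5 = 20

[10, 33, 20]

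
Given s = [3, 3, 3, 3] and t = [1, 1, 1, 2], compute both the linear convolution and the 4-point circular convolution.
Linear: y_lin[0] = 3×1 = 3; y_lin[1] = 3×1 + 3×1 = 6; y_lin[2] = 3×1 + 3×1 + 3×1 = 9; y_lin[3] = 3×2 + 3×1 + 3×1 + 3×1 = 15; y_lin[4] = 3×2 + 3×1 + 3×1 = 12; y_lin[5] = 3×2 + 3×1 = 9; y_lin[6] = 3×2 = 6 → [3, 6, 9, 15, 12, 9, 6]. Circular (length 4): y[0] = 3×1 + 3×2 + 3×1 + 3×1 = 15; y[1] = 3×1 + 3×1 + 3×2 + 3×1 = 15; y[2] = 3×1 + 3×1 + 3×1 + 3×2 = 15; y[3] = 3×2 + 3×1 + 3×1 + 3×1 = 15 → [15, 15, 15, 15]

Linear: [3, 6, 9, 15, 12, 9, 6], Circular: [15, 15, 15, 15]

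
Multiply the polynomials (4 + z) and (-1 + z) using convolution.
Ascending coefficients: a = [4, 1], b = [-1, 1]. c[0] = 4×-1 = -4; c[1] = 4×1 + 1×-1 = 3; c[2] = 1×1 = 1. Result coefficients: [-4, 3, 1] → -4 + 3z + z^2

-4 + 3z + z^2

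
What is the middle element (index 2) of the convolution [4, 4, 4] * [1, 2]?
Use y[k] = Σ_i a[i]·b[k-i] at k=2. y[2] = 4×2 + 4×1 = 12

12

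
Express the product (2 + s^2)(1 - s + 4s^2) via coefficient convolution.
Ascending coefficients: a = [2, 0, 1], b = [1, -1, 4]. c[0] = 2×1 = 2; c[1] = 2×-1 + 0×1 = -2; c[2] = 2×4 + 0×-1 + 1×1 = 9; c[3] = 0×4 + 1×-1 = -1; c[4] = 1×4 = 4. Result coefficients: [2, -2, 9, -1, 4] → 2 - 2s + 9s^2 - s^3 + 4s^4

2 - 2s + 9s^2 - s^3 + 4s^4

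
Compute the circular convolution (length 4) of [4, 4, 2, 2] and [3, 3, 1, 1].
Use y[k] = Σ_j u[j]·v[(k-j) mod 4]. y[0] = 4×3 + 4×1 + 2×1 + 2×3 = 24; y[1] = 4×3 + 4×3 + 2×1 + 2×1 = 28; y[2] = 4×1 + 4×3 + 2×3 + 2×1 = 24; y[3] = 4×1 + 4×1 + 2×3 + 2×3 = 20. Result: [24, 28, 24, 20]

[24, 28, 24, 20]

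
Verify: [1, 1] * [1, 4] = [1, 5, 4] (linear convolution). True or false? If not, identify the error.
Recompute linear convolution of [1, 1] and [1, 4]: y[0] = 1×1 = 1; y[1] = 1×4 + 1×1 = 5; y[2] = 1×4 = 4 → [1, 5, 4]. Given [1, 5, 4] matches, so answer: Yes

Yes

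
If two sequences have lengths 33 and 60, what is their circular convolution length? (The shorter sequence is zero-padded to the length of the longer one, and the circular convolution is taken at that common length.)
Circular convolution (zero-padding the shorter input) has length max(m, n) = max(33, 60) = 60

60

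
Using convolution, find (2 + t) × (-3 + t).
Ascending coefficients: a = [2, 1], b = [-3, 1]. c[0] = 2×-3 = -6; c[1] = 2×1 + 1×-3 = -1; c[2] = 1×1 = 1. Result coefficients: [-6, -1, 1] → -6 - t + t^2

-6 - t + t^2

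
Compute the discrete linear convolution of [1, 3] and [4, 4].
y[0] = 1×4 = 4; y[1] = 1×4 + 3×4 = 16; y[2] = 3×4 = 12

[4, 16, 12]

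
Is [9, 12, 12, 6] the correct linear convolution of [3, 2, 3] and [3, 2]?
Recompute linear convolution of [3, 2, 3] and [3, 2]: y[0] = 3×3 = 9; y[1] = 3×2 + 2×3 = 12; y[2] = 2×2 + 3×3 = 13; y[3] = 3×2 = 6 → [9, 12, 13, 6]. Compare to given [9, 12, 12, 6]: they differ at index 2: given 12, correct 13, so answer: No

No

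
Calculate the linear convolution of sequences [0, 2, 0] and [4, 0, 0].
y[0] = 0×4 = 0; y[1] = 0×0 + 2×4 = 8; y[2] = 0×0 + 2×0 + 0×4 = 0; y[3] = 2×0 + 0×0 = 0; y[4] = 0×0 = 0

[0, 8, 0, 0, 0]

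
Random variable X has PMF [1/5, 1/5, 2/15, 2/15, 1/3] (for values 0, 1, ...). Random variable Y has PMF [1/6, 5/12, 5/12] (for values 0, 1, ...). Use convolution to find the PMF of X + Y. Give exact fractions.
P(X+Y=k) = Σ_i P(X=i)·P(Y=k-i) — a convolution of [1/5, 1/5, 2/15, 2/15, 1/3] and [1/6, 5/12, 5/12]. P(X+Y=0) = (1/5)×(1/6) = 1/30; P(X+Y=1) = (1/5)×(5/12) + (1/5)×(1/6) = 1/12 + 1/30 = 7/60; P(X+Y=2) = (1/5)×(5/12) + (1/5)×(5/12) + (2/15)×(1/6) = 1/12 + 1/12 + 1/45 = 17/90; P(X+Y=3) = (1/5)×(5/12) + (2/15)×(5/12) + (2/15)×(1/6) = 1/12 + 1/18 + 1/45 = 29/180; P(X+Y=4) = (2/15)×(5/12) + (2/15)×(5/12) + (1/3)×(1/6) = 1/18 + 1/18 + 1/18 = 1/6; P(X+Y=5) = (2/15)×(5/12) + (1/3)×(5/12) = 1/18 + 5/36 = 7/36; P(X+Y=6) = (1/3)×(5/12) = 5/36. PMF: [1/30, 7/60, 17/90, 29/180, 1/6, 7/36, 5/36] (sums to 1 ✓)

[1/30, 7/60, 17/90, 29/180, 1/6, 7/36, 5/36]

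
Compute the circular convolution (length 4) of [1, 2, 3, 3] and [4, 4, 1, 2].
Use y[k] = Σ_j a[j]·b[(k-j) mod 4]. y[0] = 1×4 + 2×2 + 3×1 + 3×4 = 23; y[1] = 1×4 + 2×4 + 3×2 + 3×1 = 21; y[2] = 1×1 + 2×4 + 3×4 + 3×2 = 27; y[3] = 1×2 + 2×1 + 3×4 + 3×4 = 28. Result: [23, 21, 27, 28]

[23, 21, 27, 28]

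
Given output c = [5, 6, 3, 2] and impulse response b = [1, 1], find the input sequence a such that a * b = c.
Deconvolve c=[5, 6, 3, 2] by b=[1, 1]. Since b[0]=1, solve forward: a[0] = c[0] / 1 = 5; a[1] = (c[1] - 5×1) / 1 = 1; a[2] = (c[2] - 1×1) / 1 = 2. So a = [5, 1, 2]. Check by forward convolution: c[0] = 5×1 = 5; c[1] = 5×1 + 1×1 = 6; c[2] = 1×1 + 2×1 = 3; c[3] = 2×1 = 2

[5, 1, 2]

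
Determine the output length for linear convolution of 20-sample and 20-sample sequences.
Linear/full convolution length: m + n - 1 = 20 + 20 - 1 = 39

39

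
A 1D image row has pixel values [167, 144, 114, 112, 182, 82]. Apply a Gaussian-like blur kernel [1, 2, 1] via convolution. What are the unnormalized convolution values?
Convolve image row [167, 144, 114, 112, 182, 82] with kernel [1, 2, 1]: y[0] = 167×1 = 167; y[1] = 167×2 + 144×1 = 478; y[2] = 167×1 + 144×2 + 114×1 = 569; y[3] = 144×1 + 114×2 + 112×1 = 484; y[4] = 114×1 + 112×2 + 182×1 = 520; y[5] = 112×1 + 182×2 + 82×1 = 558; y[6] = 182×1 + 82×2 = 346; y[7] = 82×1 = 82 → [167, 478, 569, 484, 520, 558, 346, 82]. Normalization factor = sum(kernel) = 4.

[167, 478, 569, 484, 520, 558, 346, 82]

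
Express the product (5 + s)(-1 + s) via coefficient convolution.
Ascending coefficients: a = [5, 1], b = [-1, 1]. c[0] = 5×-1 = -5; c[1] = 5×1 + 1×-1 = 4; c[2] = 1×1 = 1. Result coefficients: [-5, 4, 1] → -5 + 4s + s^2

-5 + 4s + s^2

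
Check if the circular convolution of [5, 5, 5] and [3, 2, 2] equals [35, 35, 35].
Recompute circular convolution of [5, 5, 5] and [3, 2, 2]: y[0] = 5×3 + 5×2 + 5×2 = 35; y[1] = 5×2 + 5×3 + 5×2 = 35; y[2] = 5×2 + 5×2 + 5×3 = 35 → [35, 35, 35]. Given [35, 35, 35] matches, so answer: Yes

Yes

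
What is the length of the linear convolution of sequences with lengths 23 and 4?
Linear/full convolution length: m + n - 1 = 23 + 4 - 1 = 26

26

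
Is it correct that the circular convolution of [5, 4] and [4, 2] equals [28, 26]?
Recompute circular convolution of [5, 4] and [4, 2]: y[0] = 5×4 + 4×2 = 28; y[1] = 5×2 + 4×4 = 26 → [28, 26]. Given [28, 26] matches, so answer: Yes

Yes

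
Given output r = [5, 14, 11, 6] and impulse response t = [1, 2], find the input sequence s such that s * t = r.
Deconvolve r=[5, 14, 11, 6] by t=[1, 2]. Since t[0]=1, solve forward: s[0] = r[0] / 1 = 5; s[1] = (r[1] - 5×2) / 1 = 4; s[2] = (r[2] - 4×2) / 1 = 3. So s = [5, 4, 3]. Check by forward convolution: r[0] = 5×1 = 5; r[1] = 5×2 + 4×1 = 14; r[2] = 4×2 + 3×1 = 11; r[3] = 3×2 = 6

[5, 4, 3]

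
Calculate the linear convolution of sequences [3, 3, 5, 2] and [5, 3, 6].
y[0] = 3×5 = 15; y[1] = 3×3 + 3×5 = 24; y[2] = 3×6 + 3×3 + 5×5 = 52; y[3] = 3×6 + 5×3 + 2×5 = 43; y[4] = 5×6 + 2×3 = 36; y[5] = 2×6 = 12

[15, 24, 52, 43, 36, 12]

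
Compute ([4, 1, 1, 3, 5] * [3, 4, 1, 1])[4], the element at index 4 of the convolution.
Use y[k] = Σ_i a[i]·b[k-i] at k=4. y[4] = 1×1 + 1×1 + 3×4 + 5×3 = 29

29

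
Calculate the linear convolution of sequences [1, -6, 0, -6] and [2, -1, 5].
y[0] = 1×2 = 2; y[1] = 1×-1 + -6×2 = -13; y[2] = 1×5 + -6×-1 + 0×2 = 11; y[3] = -6×5 + 0×-1 + -6×2 = -42; y[4] = 0×5 + -6×-1 = 6; y[5] = -6×5 = -30

[2, -13, 11, -42, 6, -30]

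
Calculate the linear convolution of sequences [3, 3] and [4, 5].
y[0] = 3×4 = 12; y[1] = 3×5 + 3×4 = 27; y[2] = 3×5 = 15

[12, 27, 15]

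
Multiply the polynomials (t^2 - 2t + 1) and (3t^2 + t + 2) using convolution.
Ascending coefficients: a = [1, -2, 1], b = [2, 1, 3]. c[0] = 1×2 = 2; c[1] = 1×1 + -2×2 = -3; c[2] = 1×3 + -2×1 + 1×2 = 3; c[3] = -2×3 + 1×1 = -5; c[4] = 1×3 = 3. Result coefficients: [2, -3, 3, -5, 3] → 3t^4 - 5t^3 + 3t^2 - 3t + 2

3t^4 - 5t^3 + 3t^2 - 3t + 2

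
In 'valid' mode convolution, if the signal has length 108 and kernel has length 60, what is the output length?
'Valid' mode counts only positions where the kernel fully overlaps the signal: m - n + 1 = 108 - 60 + 1 = 49

49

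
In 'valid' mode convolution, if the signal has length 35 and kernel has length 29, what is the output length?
'Valid' mode counts only positions where the kernel fully overlaps the signal: m - n + 1 = 35 - 29 + 1 = 7

7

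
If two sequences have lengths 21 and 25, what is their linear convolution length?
Linear/full convolution length: m + n - 1 = 21 + 25 - 1 = 45

45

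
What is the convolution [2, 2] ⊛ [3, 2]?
y[0] = 2×3 = 6; y[1] = 2×2 + 2×3 = 10; y[2] = 2×2 = 4

[6, 10, 4]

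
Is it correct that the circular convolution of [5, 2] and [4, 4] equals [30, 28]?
Recompute circular convolution of [5, 2] and [4, 4]: y[0] = 5×4 + 2×4 = 28; y[1] = 5×4 + 2×4 = 28 → [28, 28]. Compare to given [30, 28]: they differ at index 0: given 30, correct 28, so answer: No

No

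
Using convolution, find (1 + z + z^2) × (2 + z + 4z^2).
Ascending coefficients: a = [1, 1, 1], b = [2, 1, 4]. c[0] = 1×2 = 2; c[1] = 1×1 + 1×2 = 3; c[2] = 1×4 + 1×1 + 1×2 = 7; c[3] = 1×4 + 1×1 = 5; c[4] = 1×4 = 4. Result coefficients: [2, 3, 7, 5, 4] → 2 + 3z + 7z^2 + 5z^3 + 4z^4

2 + 3z + 7z^2 + 5z^3 + 4z^4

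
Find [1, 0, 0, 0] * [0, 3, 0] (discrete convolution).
y[0] = 1×0 = 0; y[1] = 1×3 + 0×0 = 3; y[2] = 1×0 + 0×3 + 0×0 = 0; y[3] = 0×0 + 0×3 + 0×0 = 0; y[4] = 0×0 + 0×3 = 0; y[5] = 0×0 = 0

[0, 3, 0, 0, 0, 0]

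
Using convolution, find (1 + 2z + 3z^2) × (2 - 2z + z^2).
Ascending coefficients: a = [1, 2, 3], b = [2, -2, 1]. c[0] = 1×2 = 2; c[1] = 1×-2 + 2×2 = 2; c[2] = 1×1 + 2×-2 + 3×2 = 3; c[3] = 2×1 + 3×-2 = -4; c[4] = 3×1 = 3. Result coefficients: [2, 2, 3, -4, 3] → 2 + 2z + 3z^2 - 4z^3 + 3z^4

2 + 2z + 3z^2 - 4z^3 + 3z^4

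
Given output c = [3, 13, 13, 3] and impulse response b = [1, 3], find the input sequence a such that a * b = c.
Deconvolve c=[3, 13, 13, 3] by b=[1, 3]. Since b[0]=1, solve forward: a[0] = c[0] / 1 = 3; a[1] = (c[1] - 3×3) / 1 = 4; a[2] = (c[2] - 4×3) / 1 = 1. So a = [3, 4, 1]. Check by forward convolution: c[0] = 3×1 = 3; c[1] = 3×3 + 4×1 = 13; c[2] = 4×3 + 1×1 = 13; c[3] = 1×3 = 3

[3, 4, 1]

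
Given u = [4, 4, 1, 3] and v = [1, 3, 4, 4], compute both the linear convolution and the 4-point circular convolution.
Linear: y_lin[0] = 4×1 = 4; y_lin[1] = 4×3 + 4×1 = 16; y_lin[2] = 4×4 + 4×3 + 1×1 = 29; y_lin[3] = 4×4 + 4×4 + 1×3 + 3×1 = 38; y_lin[4] = 4×4 + 1×4 + 3×3 = 29; y_lin[5] = 1×4 + 3×4 = 16; y_lin[6] = 3×4 = 12 → [4, 16, 29, 38, 29, 16, 12]. Circular (length 4): y[0] = 4×1 + 4×4 + 1×4 + 3×3 = 33; y[1] = 4×3 + 4×1 + 1×4 + 3×4 = 32; y[2] = 4×4 + 4×3 + 1×1 + 3×4 = 41; y[3] = 4×4 + 4×4 + 1×3 + 3×1 = 38 → [33, 32, 41, 38]

Linear: [4, 16, 29, 38, 29, 16, 12], Circular: [33, 32, 41, 38]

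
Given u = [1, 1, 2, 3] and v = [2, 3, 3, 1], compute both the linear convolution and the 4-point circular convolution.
Linear: y_lin[0] = 1×2 = 2; y_lin[1] = 1×3 + 1×2 = 5; y_lin[2] = 1×3 + 1×3 + 2×2 = 10; y_lin[3] = 1×1 + 1×3 + 2×3 + 3×2 = 16; y_lin[4] = 1×1 + 2×3 + 3×3 = 16; y_lin[5] = 2×1 + 3×3 = 11; y_lin[6] = 3×1 = 3 → [2, 5, 10, 16, 16, 11, 3]. Circular (length 4): y[0] = 1×2 + 1×1 + 2×3 + 3×3 = 18; y[1] = 1×3 + 1×2 + 2×1 + 3×3 = 16; y[2] = 1×3 + 1×3 + 2×2 + 3×1 = 13; y[3] = 1×1 + 1×3 + 2×3 + 3×2 = 16 → [18, 16, 13, 16]

Linear: [2, 5, 10, 16, 16, 11, 3], Circular: [18, 16, 13, 16]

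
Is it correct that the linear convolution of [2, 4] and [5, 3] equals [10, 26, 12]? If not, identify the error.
Recompute linear convolution of [2, 4] and [5, 3]: y[0] = 2×5 = 10; y[1] = 2×3 + 4×5 = 26; y[2] = 4×3 = 12 → [10, 26, 12]. Given [10, 26, 12] matches, so answer: Yes

Yes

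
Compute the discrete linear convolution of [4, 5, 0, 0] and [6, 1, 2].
y[0] = 4×6 = 24; y[1] = 4×1 + 5×6 = 34; y[2] = 4×2 + 5×1 + 0×6 = 13; y[3] = 5×2 + 0×1 + 0×6 = 10; y[4] = 0×2 + 0×1 = 0; y[5] = 0×2 = 0

[24, 34, 13, 10, 0, 0]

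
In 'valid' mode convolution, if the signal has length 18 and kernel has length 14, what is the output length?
'Valid' mode counts only positions where the kernel fully overlaps the signal: m - n + 1 = 18 - 14 + 1 = 5

5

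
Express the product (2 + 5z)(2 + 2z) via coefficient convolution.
Ascending coefficients: a = [2, 5], b = [2, 2]. c[0] = 2×2 = 4; c[1] = 2×2 + 5×2 = 14; c[2] = 5×2 = 10. Result coefficients: [4, 14, 10] → 4 + 14z + 10z^2

4 + 14z + 10z^2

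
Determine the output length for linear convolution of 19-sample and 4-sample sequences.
Linear/full convolution length: m + n - 1 = 19 + 4 - 1 = 22

22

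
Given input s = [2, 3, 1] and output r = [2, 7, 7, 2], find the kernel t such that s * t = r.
Output length 4 = len(s) + len(t) - 1 ⇒ len(t) = 2. Solve t forward using t[k] = (r[k] - Σ_{i≥1} s[i]·t[k-i]) / s[0]: t[0] = r[0] / s[0] = 2 / 2 = 1; t[1] = (r[1] - 3×1) / s[0] = (7 - 3×1) / 2 = 2. So t = [1, 2]. Forward-check [2, 3, 1] * [1, 2]: r[0] = 2×1 = 2; r[1] = 2×2 + 3×1 = 7; r[2] = 3×2 + 1×1 = 7; r[3] = 1×2 = 2 → [2, 7, 7, 2] ✓

[1, 2]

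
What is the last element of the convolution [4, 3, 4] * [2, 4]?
Use y[k] = Σ_i a[i]·b[k-i] at k=3. y[3] = 4×4 = 16

16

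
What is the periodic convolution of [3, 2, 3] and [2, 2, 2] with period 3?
Use y[k] = Σ_j a[j]·b[(k-j) mod 3]. y[0] = 3×2 + 2×2 + 3×2 = 16; y[1] = 3×2 + 2×2 + 3×2 = 16; y[2] = 3×2 + 2×2 + 3×2 = 16. Result: [16, 16, 16]

[16, 16, 16]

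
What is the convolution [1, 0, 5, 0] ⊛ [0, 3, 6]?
y[0] = 1×0 = 0; y[1] = 1×3 + 0×0 = 3; y[2] = 1×6 + 0×3 + 5×0 = 6; y[3] = 0×6 + 5×3 + 0×0 = 15; y[4] = 5×6 + 0×3 = 30; y[5] = 0×6 = 0

[0, 3, 6, 15, 30, 0]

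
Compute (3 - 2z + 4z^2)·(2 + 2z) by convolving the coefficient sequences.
Ascending coefficients: a = [3, -2, 4], b = [2, 2]. c[0] = 3×2 = 6; c[1] = 3×2 + -2×2 = 2; c[2] = -2×2 + 4×2 = 4; c[3] = 4×2 = 8. Result coefficients: [6, 2, 4, 8] → 6 + 2z + 4z^2 + 8z^3

6 + 2z + 4z^2 + 8z^3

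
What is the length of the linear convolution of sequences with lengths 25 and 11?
Linear/full convolution length: m + n - 1 = 25 + 11 - 1 = 35

35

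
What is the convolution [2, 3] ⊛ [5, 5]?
y[0] = 2×5 = 10; y[1] = 2×5 + 3×5 = 25; y[2] = 3×5 = 15

[10, 25, 15]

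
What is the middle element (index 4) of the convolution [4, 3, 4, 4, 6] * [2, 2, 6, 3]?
Use y[k] = Σ_i a[i]·b[k-i] at k=4. y[4] = 3×3 + 4×6 + 4×2 + 6×2 = 53

53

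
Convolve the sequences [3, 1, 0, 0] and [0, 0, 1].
y[0] = 3×0 = 0; y[1] = 3×0 + 1×0 = 0; y[2] = 3×1 + 1×0 + 0×0 = 3; y[3] = 1×1 + 0×0 + 0×0 = 1; y[4] = 0×1 + 0×0 = 0; y[5] = 0×1 = 0

[0, 0, 3, 1, 0, 0]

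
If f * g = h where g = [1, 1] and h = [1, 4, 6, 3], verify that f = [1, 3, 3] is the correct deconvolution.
Forward-compute [1, 3, 3] * [1, 1]: h[0] = 1×1 = 1; h[1] = 1×1 + 3×1 = 4; h[2] = 3×1 + 3×1 = 6; h[3] = 3×1 = 3 → [1, 4, 6, 3]. Matches given h = [1, 4, 6, 3], so verified.

Verified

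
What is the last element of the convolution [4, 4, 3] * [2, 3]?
Use y[k] = Σ_i a[i]·b[k-i] at k=3. y[3] = 3×3 = 9

9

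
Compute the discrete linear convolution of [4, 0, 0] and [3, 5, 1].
y[0] = 4×3 = 12; y[1] = 4×5 + 0×3 = 20; y[2] = 4×1 + 0×5 + 0×3 = 4; y[3] = 0×1 + 0×5 = 0; y[4] = 0×1 = 0

[12, 20, 4, 0, 0]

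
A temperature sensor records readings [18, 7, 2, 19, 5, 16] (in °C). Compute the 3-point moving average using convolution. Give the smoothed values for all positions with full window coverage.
3-point moving average kernel = [1, 1, 1]. Apply in 'valid' mode (full window coverage): avg[0] = (18 + 7 + 2) / 3 = 9.0; avg[1] = (7 + 2 + 19) / 3 = 9.33; avg[2] = (2 + 19 + 5) / 3 = 8.67; avg[3] = (19 + 5 + 16) / 3 = 13.33. Smoothed values: [9.0, 9.33, 8.67, 13.33]

[9.0, 9.33, 8.67, 13.33]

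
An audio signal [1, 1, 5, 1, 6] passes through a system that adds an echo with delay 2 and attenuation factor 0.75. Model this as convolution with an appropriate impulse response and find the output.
Direct-path + delayed-attenuated-path model → impulse response h = [1, 0, 0.75] (1 at lag 0, 0.75 at lag 2). Output y[n] = x[n] + 0.75·x[n - 2] (with x[n] = 0 outside 0..4): y[0] = 1 + 0.75×0 = 1; y[1] = 1 + 0.75×0 = 1; y[2] = 5 + 0.75×1 = 5.75; y[3] = 1 + 0.75×1 = 1.75; y[4] = 6 + 0.75×5 = 9.75; y[5] = 0 + 0.75×1 = 0.75; y[6] = 0 + 0.75×6 = 4.5. So y = [1, 1, 5.75, 1.75, 9.75, 0.75, 4.5]

[1, 1, 5.75, 1.75, 9.75, 0.75, 4.5]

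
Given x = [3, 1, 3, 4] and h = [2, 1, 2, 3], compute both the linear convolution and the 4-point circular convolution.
Linear: y_lin[0] = 3×2 = 6; y_lin[1] = 3×1 + 1×2 = 5; y_lin[2] = 3×2 + 1×1 + 3×2 = 13; y_lin[3] = 3×3 + 1×2 + 3×1 + 4×2 = 22; y_lin[4] = 1×3 + 3×2 + 4×1 = 13; y_lin[5] = 3×3 + 4×2 = 17; y_lin[6] = 4×3 = 12 → [6, 5, 13, 22, 13, 17, 12]. Circular (length 4): y[0] = 3×2 + 1×3 + 3×2 + 4×1 = 19; y[1] = 3×1 + 1×2 + 3×3 + 4×2 = 22; y[2] = 3×2 + 1×1 + 3×2 + 4×3 = 25; y[3] = 3×3 + 1×2 + 3×1 + 4×2 = 22 → [19, 22, 25, 22]

Linear: [6, 5, 13, 22, 13, 17, 12], Circular: [19, 22, 25, 22]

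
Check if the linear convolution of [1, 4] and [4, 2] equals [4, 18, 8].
Recompute linear convolution of [1, 4] and [4, 2]: y[0] = 1×4 = 4; y[1] = 1×2 + 4×4 = 18; y[2] = 4×2 = 8 → [4, 18, 8]. Given [4, 18, 8] matches, so answer: Yes

Yes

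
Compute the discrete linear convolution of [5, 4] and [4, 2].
y[0] = 5×4 = 20; y[1] = 5×2 + 4×4 = 26; y[2] = 4×2 = 8

[20, 26, 8]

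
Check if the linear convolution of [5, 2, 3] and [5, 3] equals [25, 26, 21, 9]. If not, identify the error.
Recompute linear convolution of [5, 2, 3] and [5, 3]: y[0] = 5×5 = 25; y[1] = 5×3 + 2×5 = 25; y[2] = 2×3 + 3×5 = 21; y[3] = 3×3 = 9 → [25, 25, 21, 9]. Compare to given [25, 26, 21, 9]: they differ at index 1: given 26, correct 25, so answer: No

No. Error at index 1: given 26, correct 25.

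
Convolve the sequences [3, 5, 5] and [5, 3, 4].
y[0] = 3×5 = 15; y[1] = 3×3 + 5×5 = 34; y[2] = 3×4 + 5×3 + 5×5 = 52; y[3] = 5×4 + 5×3 = 35; y[4] = 5×4 = 20

[15, 34, 52, 35, 20]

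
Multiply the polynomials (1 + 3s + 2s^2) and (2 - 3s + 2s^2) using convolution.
Ascending coefficients: a = [1, 3, 2], b = [2, -3, 2]. c[0] = 1×2 = 2; c[1] = 1×-3 + 3×2 = 3; c[2] = 1×2 + 3×-3 + 2×2 = -3; c[3] = 3×2 + 2×-3 = 0; c[4] = 2×2 = 4. Result coefficients: [2, 3, -3, 0, 4] → 2 + 3s - 3s^2 + 4s^4

2 + 3s - 3s^2 + 4s^4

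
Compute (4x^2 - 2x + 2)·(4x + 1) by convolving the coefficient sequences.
Ascending coefficients: a = [2, -2, 4], b = [1, 4]. c[0] = 2×1 = 2; c[1] = 2×4 + -2×1 = 6; c[2] = -2×4 + 4×1 = -4; c[3] = 4×4 = 16. Result coefficients: [2, 6, -4, 16] → 16x^3 - 4x^2 + 6x + 2

16x^3 - 4x^2 + 6x + 2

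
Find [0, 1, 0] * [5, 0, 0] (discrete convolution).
y[0] = 0×5 = 0; y[1] = 0×0 + 1×5 = 5; y[2] = 0×0 + 1×0 + 0×5 = 0; y[3] = 1×0 + 0×0 = 0; y[4] = 0×0 = 0

[0, 5, 0, 0, 0]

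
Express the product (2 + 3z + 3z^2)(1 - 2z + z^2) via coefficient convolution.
Ascending coefficients: a = [2, 3, 3], b = [1, -2, 1]. c[0] = 2×1 = 2; c[1] = 2×-2 + 3×1 = -1; c[2] = 2×1 + 3×-2 + 3×1 = -1; c[3] = 3×1 + 3×-2 = -3; c[4] = 3×1 = 3. Result coefficients: [2, -1, -1, -3, 3] → 2 - z - z^2 - 3z^3 + 3z^4

2 - z - z^2 - 3z^3 + 3z^4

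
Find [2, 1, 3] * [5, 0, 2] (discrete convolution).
y[0] = 2×5 = 10; y[1] = 2×0 + 1×5 = 5; y[2] = 2×2 + 1×0 + 3×5 = 19; y[3] = 1×2 + 3×0 = 2; y[4] = 3×2 = 6

[10, 5, 19, 2, 6]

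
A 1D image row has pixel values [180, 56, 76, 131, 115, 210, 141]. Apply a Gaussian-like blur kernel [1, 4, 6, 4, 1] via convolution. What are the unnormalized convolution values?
Convolve image row [180, 56, 76, 131, 115, 210, 141] with kernel [1, 4, 6, 4, 1]: y[0] = 180×1 = 180; y[1] = 180×4 + 56×1 = 776; y[2] = 180×6 + 56×4 + 76×1 = 1380; y[3] = 180×4 + 56×6 + 76×4 + 131×1 = 1491; y[4] = 180×1 + 56×4 + 76×6 + 131×4 + 115×1 = 1499; y[5] = 56×1 + 76×4 + 131×6 + 115×4 + 210×1 = 1816; y[6] = 76×1 + 131×4 + 115×6 + 210×4 + 141×1 = 2271; y[7] = 131×1 + 115×4 + 210×6 + 141×4 = 2415; y[8] = 115×1 + 210×4 + 141×6 = 1801; y[9] = 210×1 + 141×4 = 774; y[10] = 141×1 = 141 → [180, 776, 1380, 1491, 1499, 1816, 2271, 2415, 1801, 774, 141]. Normalization factor = sum(kernel) = 16.

[180, 776, 1380, 1491, 1499, 1816, 2271, 2415, 1801, 774, 141]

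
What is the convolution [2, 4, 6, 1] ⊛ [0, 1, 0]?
y[0] = 2×0 = 0; y[1] = 2×1 + 4×0 = 2; y[2] = 2×0 + 4×1 + 6×0 = 4; y[3] = 4×0 + 6×1 + 1×0 = 6; y[4] = 6×0 + 1×1 = 1; y[5] = 1×0 = 0

[0, 2, 4, 6, 1, 0]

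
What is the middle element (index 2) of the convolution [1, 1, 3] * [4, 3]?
Use y[k] = Σ_i a[i]·b[k-i] at k=2. y[2] = 1×3 + 3×4 = 15

15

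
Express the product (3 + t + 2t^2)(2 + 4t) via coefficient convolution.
Ascending coefficients: a = [3, 1, 2], b = [2, 4]. c[0] = 3×2 = 6; c[1] = 3×4 + 1×2 = 14; c[2] = 1×4 + 2×2 = 8; c[3] = 2×4 = 8. Result coefficients: [6, 14, 8, 8] → 6 + 14t + 8t^2 + 8t^3

6 + 14t + 8t^2 + 8t^3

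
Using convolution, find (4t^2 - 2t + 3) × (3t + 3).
Ascending coefficients: a = [3, -2, 4], b = [3, 3]. c[0] = 3×3 = 9; c[1] = 3×3 + -2×3 = 3; c[2] = -2×3 + 4×3 = 6; c[3] = 4×3 = 12. Result coefficients: [9, 3, 6, 12] → 12t^3 + 6t^2 + 3t + 9

12t^3 + 6t^2 + 3t + 9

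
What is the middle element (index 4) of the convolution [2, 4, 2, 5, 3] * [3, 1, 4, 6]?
Use y[k] = Σ_i a[i]·b[k-i] at k=4. y[4] = 4×6 + 2×4 + 5×1 + 3×3 = 46

46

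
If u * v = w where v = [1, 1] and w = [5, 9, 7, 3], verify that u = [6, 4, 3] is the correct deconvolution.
Forward-compute [6, 4, 3] * [1, 1]: w[0] = 6×1 = 6; w[1] = 6×1 + 4×1 = 10; w[2] = 4×1 + 3×1 = 7; w[3] = 3×1 = 3 → [6, 10, 7, 3]. Does not match given w = [5, 9, 7, 3].

Not verified. [6, 4, 3] * [1, 1] = [6, 10, 7, 3], which differs from [5, 9, 7, 3] at index 0.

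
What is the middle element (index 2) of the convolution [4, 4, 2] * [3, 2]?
Use y[k] = Σ_i a[i]·b[k-i] at k=2. y[2] = 4×2 + 2×3 = 14

14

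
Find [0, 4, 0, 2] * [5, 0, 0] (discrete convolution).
y[0] = 0×5 = 0; y[1] = 0×0 + 4×5 = 20; y[2] = 0×0 + 4×0 + 0×5 = 0; y[3] = 4×0 + 0×0 + 2×5 = 10; y[4] = 0×0 + 2×0 = 0; y[5] = 2×0 = 0

[0, 20, 0, 10, 0, 0]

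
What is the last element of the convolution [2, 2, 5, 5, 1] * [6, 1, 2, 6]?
Use y[k] = Σ_i a[i]·b[k-i] at k=7. y[7] = 1×6 = 6

6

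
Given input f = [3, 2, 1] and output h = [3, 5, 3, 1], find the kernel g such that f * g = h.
Output length 4 = len(f) + len(g) - 1 ⇒ len(g) = 2. Solve g forward using g[k] = (h[k] - Σ_{i≥1} f[i]·g[k-i]) / f[0]: g[0] = h[0] / f[0] = 3 / 3 = 1; g[1] = (h[1] - 2×1) / f[0] = (5 - 2×1) / 3 = 1. So g = [1, 1]. Forward-check [3, 2, 1] * [1, 1]: h[0] = 3×1 = 3; h[1] = 3×1 + 2×1 = 5; h[2] = 2×1 + 1×1 = 3; h[3] = 1×1 = 1 → [3, 5, 3, 1] ✓

[1, 1]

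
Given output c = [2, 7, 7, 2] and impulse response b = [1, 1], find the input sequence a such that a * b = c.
Deconvolve c=[2, 7, 7, 2] by b=[1, 1]. Since b[0]=1, solve forward: a[0] = c[0] / 1 = 2; a[1] = (c[1] - 2×1) / 1 = 5; a[2] = (c[2] - 5×1) / 1 = 2. So a = [2, 5, 2]. Check by forward convolution: c[0] = 2×1 = 2; c[1] = 2×1 + 5×1 = 7; c[2] = 5×1 + 2×1 = 7; c[3] = 2×1 = 2

[2, 5, 2]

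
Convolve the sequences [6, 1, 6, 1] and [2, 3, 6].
y[0] = 6×2 = 12; y[1] = 6×3 + 1×2 = 20; y[2] = 6×6 + 1×3 + 6×2 = 51; y[3] = 1×6 + 6×3 + 1×2 = 26; y[4] = 6×6 + 1×3 = 39; y[5] = 1×6 = 6

[12, 20, 51, 26, 39, 6]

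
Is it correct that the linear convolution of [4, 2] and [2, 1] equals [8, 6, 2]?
Recompute linear convolution of [4, 2] and [2, 1]: y[0] = 4×2 = 8; y[1] = 4×1 + 2×2 = 8; y[2] = 2×1 = 2 → [8, 8, 2]. Compare to given [8, 6, 2]: they differ at index 1: given 6, correct 8, so answer: No

No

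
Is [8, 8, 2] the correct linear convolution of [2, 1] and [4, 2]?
Recompute linear convolution of [2, 1] and [4, 2]: y[0] = 2×4 = 8; y[1] = 2×2 + 1×4 = 8; y[2] = 1×2 = 2 → [8, 8, 2]. Given [8, 8, 2] matches, so answer: Yes

Yes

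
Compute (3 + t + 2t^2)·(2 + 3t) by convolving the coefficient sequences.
Ascending coefficients: a = [3, 1, 2], b = [2, 3]. c[0] = 3×2 = 6; c[1] = 3×3 + 1×2 = 11; c[2] = 1×3 + 2×2 = 7; c[3] = 2×3 = 6. Result coefficients: [6, 11, 7, 6] → 6 + 11t + 7t^2 + 6t^3

6 + 11t + 7t^2 + 6t^3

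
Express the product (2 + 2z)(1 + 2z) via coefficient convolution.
Ascending coefficients: a = [2, 2], b = [1, 2]. c[0] = 2×1 = 2; c[1] = 2×2 + 2×1 = 6; c[2] = 2×2 = 4. Result coefficients: [2, 6, 4] → 2 + 6z + 4z^2

2 + 6z + 4z^2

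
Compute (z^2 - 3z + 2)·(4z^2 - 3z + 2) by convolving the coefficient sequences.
Ascending coefficients: a = [2, -3, 1], b = [2, -3, 4]. c[0] = 2×2 = 4; c[1] = 2×-3 + -3×2 = -12; c[2] = 2×4 + -3×-3 + 1×2 = 19; c[3] = -3×4 + 1×-3 = -15; c[4] = 1×4 = 4. Result coefficients: [4, -12, 19, -15, 4] → 4z^4 - 15z^3 + 19z^2 - 12z + 4

4z^4 - 15z^3 + 19z^2 - 12z + 4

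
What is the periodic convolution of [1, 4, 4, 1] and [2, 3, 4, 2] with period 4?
Use y[k] = Σ_j a[j]·b[(k-j) mod 4]. y[0] = 1×2 + 4×2 + 4×4 + 1×3 = 29; y[1] = 1×3 + 4×2 + 4×2 + 1×4 = 23; y[2] = 1×4 + 4×3 + 4×2 + 1×2 = 26; y[3] = 1×2 + 4×4 + 4×3 + 1×2 = 32. Result: [29, 23, 26, 32]

[29, 23, 26, 32]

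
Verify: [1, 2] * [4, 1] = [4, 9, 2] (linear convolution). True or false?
Recompute linear convolution of [1, 2] and [4, 1]: y[0] = 1×4 = 4; y[1] = 1×1 + 2×4 = 9; y[2] = 2×1 = 2 → [4, 9, 2]. Given [4, 9, 2] matches, so answer: Yes

Yes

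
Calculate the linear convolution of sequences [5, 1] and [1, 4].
y[0] = 5×1 = 5; y[1] = 5×4 + 1×1 = 21; y[2] = 1×4 = 4

[5, 21, 4]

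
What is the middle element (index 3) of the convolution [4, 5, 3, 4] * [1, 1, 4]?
Use y[k] = Σ_i a[i]·b[k-i] at k=3. y[3] = 5×4 + 3×1 + 4×1 = 27

27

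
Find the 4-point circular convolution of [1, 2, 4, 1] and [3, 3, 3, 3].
Use y[k] = Σ_j s[j]·t[(k-j) mod 4]. y[0] = 1×3 + 2×3 + 4×3 + 1×3 = 24; y[1] = 1×3 + 2×3 + 4×3 + 1×3 = 24; y[2] = 1×3 + 2×3 + 4×3 + 1×3 = 24; y[3] = 1×3 + 2×3 + 4×3 + 1×3 = 24. Result: [24, 24, 24, 24]

[24, 24, 24, 24]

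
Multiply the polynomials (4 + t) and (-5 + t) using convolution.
Ascending coefficients: a = [4, 1], b = [-5, 1]. c[0] = 4×-5 = -20; c[1] = 4×1 + 1×-5 = -1; c[2] = 1×1 = 1. Result coefficients: [-20, -1, 1] → -20 - t + t^2

-20 - t + t^2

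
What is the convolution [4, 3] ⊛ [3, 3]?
y[0] = 4×3 = 12; y[1] = 4×3 + 3×3 = 21; y[2] = 3×3 = 9

[12, 21, 9]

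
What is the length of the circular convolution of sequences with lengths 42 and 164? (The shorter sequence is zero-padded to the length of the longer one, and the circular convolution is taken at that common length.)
Circular convolution (zero-padding the shorter input) has length max(m, n) = max(42, 164) = 164

164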